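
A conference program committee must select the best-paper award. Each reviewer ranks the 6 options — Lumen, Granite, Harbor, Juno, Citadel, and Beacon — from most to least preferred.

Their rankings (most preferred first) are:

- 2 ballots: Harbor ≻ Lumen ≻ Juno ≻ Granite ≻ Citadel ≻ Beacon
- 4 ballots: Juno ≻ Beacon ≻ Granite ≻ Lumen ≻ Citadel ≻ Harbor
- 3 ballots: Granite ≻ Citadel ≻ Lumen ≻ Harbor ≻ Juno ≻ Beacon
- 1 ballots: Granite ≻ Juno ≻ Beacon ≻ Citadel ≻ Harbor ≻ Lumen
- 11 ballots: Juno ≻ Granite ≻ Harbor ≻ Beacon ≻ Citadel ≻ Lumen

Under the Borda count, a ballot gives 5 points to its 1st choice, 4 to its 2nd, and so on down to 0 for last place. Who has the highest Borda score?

Borda scores:
  Lumen: 2·4 + 4·2 + 3·3 + 0 + 11·0 = 25
  Granite: 2·2 + 4·3 + 3·5 + 5 + 11·4 = 80
  Harbor: 2·5 + 4·0 + 3·2 + 1 + 11·3 = 50
  Juno: 2·3 + 4·5 + 3·1 + 4 + 11·5 = 88
  Citadel: 2·1 + 4·1 + 3·4 + 2 + 11·1 = 31
  Beacon: 2·0 + 4·4 + 3·0 + 3 + 11·2 = 41
Juno has the highest total.

Juno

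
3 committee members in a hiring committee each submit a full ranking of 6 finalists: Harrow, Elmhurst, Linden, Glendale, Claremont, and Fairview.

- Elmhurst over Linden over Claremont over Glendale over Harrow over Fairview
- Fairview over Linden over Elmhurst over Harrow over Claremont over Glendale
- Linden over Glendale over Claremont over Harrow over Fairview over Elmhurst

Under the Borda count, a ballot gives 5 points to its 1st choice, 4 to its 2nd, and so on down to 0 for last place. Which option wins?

Linden

Borda scores:
  Harrow: 1 + 2 + 2 = 5
  Elmhurst: 5 + 3 + 0 = 8
  Linden: 4 + 4 + 5 = 13
  Glendale: 2 + 0 + 4 = 6
  Claremont: 3 + 1 + 3 = 7
  Fairview: 0 + 5 + 1 = 6
Linden has the highest total.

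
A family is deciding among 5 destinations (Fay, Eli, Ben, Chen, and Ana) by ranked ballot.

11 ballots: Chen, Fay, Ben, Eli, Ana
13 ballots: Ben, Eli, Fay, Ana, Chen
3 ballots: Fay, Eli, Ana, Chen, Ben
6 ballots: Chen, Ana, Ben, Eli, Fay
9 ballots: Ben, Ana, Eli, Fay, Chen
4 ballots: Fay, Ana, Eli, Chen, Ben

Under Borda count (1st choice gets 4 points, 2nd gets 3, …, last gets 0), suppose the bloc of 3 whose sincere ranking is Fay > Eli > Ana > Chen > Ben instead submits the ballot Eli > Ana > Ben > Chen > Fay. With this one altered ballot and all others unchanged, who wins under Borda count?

Ben

Borda totals with the altered ballot: Fay 84, Eli 94, Ben 128, Chen 75, Ana 79.
The winner is unchanged: still Ben.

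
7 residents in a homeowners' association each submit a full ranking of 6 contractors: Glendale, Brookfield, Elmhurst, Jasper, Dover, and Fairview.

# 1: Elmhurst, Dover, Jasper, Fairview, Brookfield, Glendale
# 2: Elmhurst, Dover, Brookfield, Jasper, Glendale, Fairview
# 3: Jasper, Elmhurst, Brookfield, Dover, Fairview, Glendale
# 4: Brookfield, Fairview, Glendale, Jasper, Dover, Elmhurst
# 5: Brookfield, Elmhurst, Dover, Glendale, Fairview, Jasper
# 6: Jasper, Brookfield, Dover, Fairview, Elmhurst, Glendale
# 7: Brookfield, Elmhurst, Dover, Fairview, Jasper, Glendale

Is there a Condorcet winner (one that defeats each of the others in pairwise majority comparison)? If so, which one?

Brookfield

Head-to-head results (7 voters total):
Glendale vs Brookfield: Brookfield wins 7–0.
Glendale vs Elmhurst: Elmhurst wins 6–1.
Glendale vs Jasper: Jasper wins 5–2.
Glendale vs Dover: Dover wins 6–1.
Glendale vs Fairview: Fairview wins 5–2.
Brookfield vs Elmhurst: Brookfield wins 4–3.
Brookfield vs Jasper: Brookfield wins 4–3.
Brookfield vs Dover: Brookfield wins 5–2.
Brookfield vs Fairview: Brookfield wins 6–1.
Elmhurst vs Jasper: Elmhurst wins 4–3.
Elmhurst vs Dover: Elmhurst wins 5–2.
Elmhurst vs Fairview: Elmhurst wins 5–2.
Jasper vs Dover: Dover wins 4–3.
Jasper vs Fairview: Jasper wins 4–3.
Dover vs Fairview: Dover wins 6–1.
Brookfield beats each rival — Glendale (7–0), Elmhurst (4–3), Jasper (4–3), Dover (5–2), Fairview (6–1) — so Brookfield is the Condorcet winner.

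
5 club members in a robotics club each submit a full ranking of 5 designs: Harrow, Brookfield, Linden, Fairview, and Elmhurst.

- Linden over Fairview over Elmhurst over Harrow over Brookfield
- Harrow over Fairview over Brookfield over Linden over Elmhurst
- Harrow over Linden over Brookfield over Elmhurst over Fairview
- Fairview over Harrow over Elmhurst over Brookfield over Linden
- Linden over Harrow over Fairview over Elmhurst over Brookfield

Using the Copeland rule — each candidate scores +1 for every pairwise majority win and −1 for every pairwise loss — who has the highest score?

Pairwise results:
  Harrow vs Brookfield: Harrow wins 5–0.
  Harrow vs Linden: Harrow wins 3–2.
  Harrow vs Fairview: Harrow wins 3–2.
  Harrow vs Elmhurst: Harrow wins 4–1.
  Brookfield vs Linden: Linden wins 3–2.
  Brookfield vs Fairview: Fairview wins 4–1.
  Brookfield vs Elmhurst: Elmhurst wins 3–2.
  Linden vs Fairview: Linden wins 3–2.
  Linden vs Elmhurst: Linden wins 4–1.
  Fairview vs Elmhurst: Fairview wins 4–1.
Copeland scores (wins − losses):
  Harrow: 4 − 0 = 4
  Brookfield: 0 − 4 = -4
  Linden: 3 − 1 = 2
  Fairview: 2 − 2 = 0
  Elmhurst: 1 − 3 = -2
Harrow has the best Copeland score.

Harrow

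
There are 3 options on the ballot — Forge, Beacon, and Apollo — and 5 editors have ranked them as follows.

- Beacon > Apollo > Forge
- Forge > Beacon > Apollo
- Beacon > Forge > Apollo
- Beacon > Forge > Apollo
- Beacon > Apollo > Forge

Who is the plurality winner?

Beacon

First-place vote totals:
  Forge: 1
  Beacon: 4
  Apollo: 0
Beacon has the most first-place votes.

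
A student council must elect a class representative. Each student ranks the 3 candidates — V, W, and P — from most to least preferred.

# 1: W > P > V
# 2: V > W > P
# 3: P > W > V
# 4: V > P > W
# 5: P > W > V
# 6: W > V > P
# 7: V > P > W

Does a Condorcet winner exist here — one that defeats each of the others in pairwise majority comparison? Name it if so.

Head-to-head results (7 voters total):
V vs W: W wins 4–3.
V vs P: V wins 4–3.
W vs P: P wins 4–3.
No candidate beats all others: V beats P beats W beats V, a majority cycle.

No Condorcet winner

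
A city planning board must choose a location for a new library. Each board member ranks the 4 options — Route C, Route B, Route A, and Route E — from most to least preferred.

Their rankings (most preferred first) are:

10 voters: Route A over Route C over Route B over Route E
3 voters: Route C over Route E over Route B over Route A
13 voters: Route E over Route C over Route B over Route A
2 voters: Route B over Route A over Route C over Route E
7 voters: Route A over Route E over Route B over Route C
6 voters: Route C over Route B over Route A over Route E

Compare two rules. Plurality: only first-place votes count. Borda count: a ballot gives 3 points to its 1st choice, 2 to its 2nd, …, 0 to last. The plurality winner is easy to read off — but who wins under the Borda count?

Route C

Plurality first-place counts: Route C 9, Route B 2, Route A 17, Route E 13 → Route A.
Borda totals: Route C 75, Route B 51, Route A 61, Route E 59 → Route C.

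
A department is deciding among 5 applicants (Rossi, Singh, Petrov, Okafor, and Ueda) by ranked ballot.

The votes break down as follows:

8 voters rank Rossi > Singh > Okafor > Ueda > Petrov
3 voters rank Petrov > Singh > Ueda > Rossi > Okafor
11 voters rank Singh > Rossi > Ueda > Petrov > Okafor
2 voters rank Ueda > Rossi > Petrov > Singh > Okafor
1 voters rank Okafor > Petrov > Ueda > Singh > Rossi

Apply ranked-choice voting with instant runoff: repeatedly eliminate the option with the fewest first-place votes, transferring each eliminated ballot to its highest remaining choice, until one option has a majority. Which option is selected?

Round 1: Singh 11, Rossi 8, Petrov 3, Ueda 2, Okafor 1. Okafor has the fewest and is eliminated.
Round 2: Singh 11, Rossi 8, Petrov 4, Ueda 2. Ueda has the fewest and is eliminated.
Round 3: Singh 11, Rossi 10, Petrov 4. Petrov has the fewest and is eliminated.
Round 4: Singh 15, Rossi 10. Singh has a majority.

Singh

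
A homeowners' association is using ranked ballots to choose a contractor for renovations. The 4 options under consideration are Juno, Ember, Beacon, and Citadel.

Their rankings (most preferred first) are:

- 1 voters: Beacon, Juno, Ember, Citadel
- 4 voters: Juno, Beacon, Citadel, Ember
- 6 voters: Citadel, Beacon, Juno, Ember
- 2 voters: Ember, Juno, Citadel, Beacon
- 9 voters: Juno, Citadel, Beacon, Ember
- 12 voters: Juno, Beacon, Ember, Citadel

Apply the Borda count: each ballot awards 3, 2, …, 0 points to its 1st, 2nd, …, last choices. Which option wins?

Juno

Borda scores:
  Juno: 2 + 4·3 + 6·1 + 2·2 + 9·3 + 12·3 = 87
  Ember: 1 + 4·0 + 6·0 + 2·3 + 9·0 + 12·1 = 19
  Beacon: 3 + 4·2 + 6·2 + 2·0 + 9·1 + 12·2 = 56
  Citadel: 0 + 4·1 + 6·3 + 2·1 + 9·2 + 12·0 = 42
Juno has the highest total.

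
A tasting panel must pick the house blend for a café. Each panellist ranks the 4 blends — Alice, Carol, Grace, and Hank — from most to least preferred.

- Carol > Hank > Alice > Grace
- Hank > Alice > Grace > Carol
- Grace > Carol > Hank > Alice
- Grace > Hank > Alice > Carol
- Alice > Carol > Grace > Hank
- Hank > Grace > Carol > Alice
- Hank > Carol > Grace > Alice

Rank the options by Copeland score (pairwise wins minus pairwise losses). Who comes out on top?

Hank

Pairwise results:
  Alice vs Carol: Carol wins 4–3.
  Alice vs Grace: Grace wins 4–3.
  Alice vs Hank: Hank wins 6–1.
  Carol vs Grace: Grace wins 4–3.
  Carol vs Hank: Hank wins 4–3.
  Grace vs Hank: Hank wins 4–3.
Copeland scores (wins − losses):
  Alice: 0 − 3 = -3
  Carol: 1 − 2 = -1
  Grace: 2 − 1 = 1
  Hank: 3 − 0 = 3
Hank has the best Copeland score.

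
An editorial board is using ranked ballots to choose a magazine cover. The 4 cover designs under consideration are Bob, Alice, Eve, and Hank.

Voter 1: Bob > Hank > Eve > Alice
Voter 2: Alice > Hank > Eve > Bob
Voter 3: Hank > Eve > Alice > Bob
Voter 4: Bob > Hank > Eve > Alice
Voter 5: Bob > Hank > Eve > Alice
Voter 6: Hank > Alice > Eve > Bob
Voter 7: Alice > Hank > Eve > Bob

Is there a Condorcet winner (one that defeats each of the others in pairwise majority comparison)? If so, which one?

Head-to-head results (7 voters total):
Bob vs Alice: Alice wins 4–3.
Bob vs Eve: Eve wins 4–3.
Bob vs Hank: Hank wins 4–3.
Alice vs Eve: Eve wins 4–3.
Alice vs Hank: Hank wins 5–2.
Eve vs Hank: Hank wins 7–0.
Hank beats each rival — Bob (4–3), Alice (5–2), Eve (7–0) — so Hank is the Condorcet winner.

Hank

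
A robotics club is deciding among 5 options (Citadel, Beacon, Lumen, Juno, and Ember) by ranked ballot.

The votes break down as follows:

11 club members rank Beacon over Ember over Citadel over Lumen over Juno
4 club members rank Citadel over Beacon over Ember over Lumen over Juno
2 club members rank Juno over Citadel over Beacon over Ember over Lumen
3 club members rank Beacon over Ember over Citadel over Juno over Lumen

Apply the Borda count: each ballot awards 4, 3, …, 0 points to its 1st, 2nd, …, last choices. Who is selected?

Beacon

Borda scores:
  Citadel: 11·2 + 4·4 + 2·3 + 3·2 = 50
  Beacon: 11·4 + 4·3 + 2·2 + 3·4 = 72
  Lumen: 11·1 + 4·1 + 2·0 + 3·0 = 15
  Juno: 11·0 + 4·0 + 2·4 + 3·1 = 11
  Ember: 11·3 + 4·2 + 2·1 + 3·3 = 52
Beacon has the highest total.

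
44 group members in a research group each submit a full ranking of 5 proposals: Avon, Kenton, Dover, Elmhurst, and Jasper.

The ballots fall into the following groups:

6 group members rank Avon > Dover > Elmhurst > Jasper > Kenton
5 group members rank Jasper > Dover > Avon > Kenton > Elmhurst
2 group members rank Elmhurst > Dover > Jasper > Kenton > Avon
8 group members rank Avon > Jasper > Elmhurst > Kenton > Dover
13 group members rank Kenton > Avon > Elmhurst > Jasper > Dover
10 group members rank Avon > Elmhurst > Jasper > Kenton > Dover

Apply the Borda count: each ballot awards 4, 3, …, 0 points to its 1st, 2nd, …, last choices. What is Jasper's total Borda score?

87

Borda scores:
  Avon: 6·4 + 5·2 + 2·0 + 8·4 + 13·3 + 10·4 = 145
  Kenton: 6·0 + 5·1 + 2·1 + 8·1 + 13·4 + 10·1 = 77
  Dover: 6·3 + 5·3 + 2·3 + 8·0 + 13·0 + 10·0 = 39
  Elmhurst: 6·2 + 5·0 + 2·4 + 8·2 + 13·2 + 10·3 = 92
  Jasper: 6·1 + 5·4 + 2·2 + 8·3 + 13·1 + 10·2 = 87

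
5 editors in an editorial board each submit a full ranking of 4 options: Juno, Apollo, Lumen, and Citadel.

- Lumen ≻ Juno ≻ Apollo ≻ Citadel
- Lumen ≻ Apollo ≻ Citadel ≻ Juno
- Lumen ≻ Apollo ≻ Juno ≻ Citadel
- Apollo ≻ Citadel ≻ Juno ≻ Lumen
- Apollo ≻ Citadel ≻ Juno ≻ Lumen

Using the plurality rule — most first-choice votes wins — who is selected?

Lumen

First-place vote totals:
  Juno: 0
  Apollo: 2
  Lumen: 3
  Citadel: 0
Lumen has the most first-place votes.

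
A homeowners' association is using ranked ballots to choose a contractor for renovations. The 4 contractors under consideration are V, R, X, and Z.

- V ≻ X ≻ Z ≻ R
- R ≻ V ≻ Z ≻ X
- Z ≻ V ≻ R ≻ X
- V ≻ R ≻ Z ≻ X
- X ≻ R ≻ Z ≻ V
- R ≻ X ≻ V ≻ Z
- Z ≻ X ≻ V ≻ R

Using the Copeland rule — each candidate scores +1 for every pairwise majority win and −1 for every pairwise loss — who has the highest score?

V

Pairwise results:
  V vs R: V wins 4–3.
  V vs X: V wins 4–3.
  V vs Z: V wins 4–3.
  R vs X: R wins 4–3.
  R vs Z: R wins 4–3.
  X vs Z: Z wins 4–3.
Copeland scores (wins − losses):
  V: 3 − 0 = 3
  R: 2 − 1 = 1
  X: 0 − 3 = -3
  Z: 1 − 2 = -1
V has the best Copeland score.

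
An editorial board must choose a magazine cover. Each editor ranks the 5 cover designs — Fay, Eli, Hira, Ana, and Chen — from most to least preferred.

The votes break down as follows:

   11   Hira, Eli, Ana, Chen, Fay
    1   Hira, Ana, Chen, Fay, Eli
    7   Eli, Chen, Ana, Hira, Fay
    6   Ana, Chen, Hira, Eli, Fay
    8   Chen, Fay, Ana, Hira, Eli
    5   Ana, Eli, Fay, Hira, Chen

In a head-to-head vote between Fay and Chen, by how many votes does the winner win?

28

Ballots ranking Fay above Chen: 5.
Ballots ranking Chen above Fay: 11+1+7+6+8 = 33.
Chen wins 33–5, a margin of 28.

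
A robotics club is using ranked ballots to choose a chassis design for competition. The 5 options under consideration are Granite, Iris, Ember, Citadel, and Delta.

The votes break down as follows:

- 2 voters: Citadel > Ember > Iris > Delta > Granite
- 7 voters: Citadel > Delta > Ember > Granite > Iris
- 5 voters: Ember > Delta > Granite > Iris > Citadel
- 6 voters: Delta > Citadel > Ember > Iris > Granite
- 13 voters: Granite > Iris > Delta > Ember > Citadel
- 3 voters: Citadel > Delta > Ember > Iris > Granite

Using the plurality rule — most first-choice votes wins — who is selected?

Granite

First-place vote totals:
  Granite: 13
  Iris: 0
  Ember: 5
  Citadel: 12
  Delta: 6
Granite has the most first-place votes.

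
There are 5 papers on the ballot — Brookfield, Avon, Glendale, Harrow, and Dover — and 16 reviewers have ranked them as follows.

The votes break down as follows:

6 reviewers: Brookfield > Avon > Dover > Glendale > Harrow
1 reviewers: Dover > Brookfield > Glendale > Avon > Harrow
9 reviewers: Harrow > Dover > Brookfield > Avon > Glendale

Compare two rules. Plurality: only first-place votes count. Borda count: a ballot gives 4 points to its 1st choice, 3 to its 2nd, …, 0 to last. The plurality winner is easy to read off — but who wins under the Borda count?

Plurality first-place counts: Brookfield 6, Avon 0, Glendale 0, Harrow 9, Dover 1 → Harrow.
Borda totals: Brookfield 45, Avon 28, Glendale 8, Harrow 36, Dover 43 → Brookfield.

Brookfield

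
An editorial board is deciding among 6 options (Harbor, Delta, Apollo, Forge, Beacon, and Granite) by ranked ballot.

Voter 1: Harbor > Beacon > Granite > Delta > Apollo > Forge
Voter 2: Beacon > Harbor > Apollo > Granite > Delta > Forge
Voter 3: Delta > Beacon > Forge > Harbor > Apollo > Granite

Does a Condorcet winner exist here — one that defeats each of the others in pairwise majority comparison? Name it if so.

Head-to-head results (3 voters total):
Harbor vs Delta: Harbor wins 2–1.
Harbor vs Apollo: Harbor wins 3–0.
Harbor vs Forge: Harbor wins 2–1.
Harbor vs Beacon: Beacon wins 2–1.
Harbor vs Granite: Harbor wins 3–0.
Delta vs Apollo: Delta wins 2–1.
Delta vs Forge: Delta wins 3–0.
Delta vs Beacon: Beacon wins 2–1.
Delta vs Granite: Granite wins 2–1.
Apollo vs Forge: Apollo wins 2–1.
Apollo vs Beacon: Beacon wins 3–0.
Apollo vs Granite: Apollo wins 2–1.
Forge vs Beacon: Beacon wins 3–0.
Forge vs Granite: Granite wins 2–1.
Beacon vs Granite: Beacon wins 3–0.
Beacon beats each rival — Harbor (2–1), Delta (2–1), Apollo (3–0), Forge (3–0), Granite (3–0) — so Beacon is the Condorcet winner.

Beacon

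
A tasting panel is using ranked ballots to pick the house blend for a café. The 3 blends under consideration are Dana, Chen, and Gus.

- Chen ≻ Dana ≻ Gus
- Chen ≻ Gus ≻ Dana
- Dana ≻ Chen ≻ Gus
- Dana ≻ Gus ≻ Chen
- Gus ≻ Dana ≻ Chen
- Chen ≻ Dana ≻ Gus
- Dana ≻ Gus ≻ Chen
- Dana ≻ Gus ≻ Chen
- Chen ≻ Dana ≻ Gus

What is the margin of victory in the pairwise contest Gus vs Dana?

5

Ballots ranking Gus above Dana: 2.
Ballots ranking Dana above Gus: 7.
Dana wins 7–2, a margin of 5.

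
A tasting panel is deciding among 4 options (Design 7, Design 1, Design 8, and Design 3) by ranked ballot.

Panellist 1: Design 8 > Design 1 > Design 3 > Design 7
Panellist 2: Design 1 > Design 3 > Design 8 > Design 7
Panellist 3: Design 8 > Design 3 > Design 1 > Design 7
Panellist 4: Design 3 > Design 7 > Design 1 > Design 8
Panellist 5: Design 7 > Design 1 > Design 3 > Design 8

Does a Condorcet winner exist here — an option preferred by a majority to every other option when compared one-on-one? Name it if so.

Head-to-head results (5 voters total):
Design 7 vs Design 1: Design 1 wins 3–2.
Design 7 vs Design 8: Design 8 wins 3–2.
Design 7 vs Design 3: Design 3 wins 4–1.
Design 1 vs Design 8: Design 1 wins 3–2.
Design 1 vs Design 3: Design 1 wins 3–2.
Design 8 vs Design 3: Design 3 wins 3–2.
Design 1 beats each rival — Design 7 (3–2), Design 8 (3–2), Design 3 (3–2) — so Design 1 is the Condorcet winner.

Design 1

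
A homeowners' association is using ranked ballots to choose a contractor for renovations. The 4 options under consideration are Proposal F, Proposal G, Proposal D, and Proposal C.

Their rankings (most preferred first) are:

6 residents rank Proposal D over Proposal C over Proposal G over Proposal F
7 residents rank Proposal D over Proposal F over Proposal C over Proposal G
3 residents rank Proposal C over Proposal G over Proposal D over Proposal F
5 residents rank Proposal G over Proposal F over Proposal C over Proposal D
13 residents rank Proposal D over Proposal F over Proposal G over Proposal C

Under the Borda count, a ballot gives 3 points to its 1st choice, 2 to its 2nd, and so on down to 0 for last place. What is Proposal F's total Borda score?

Borda scores:
  Proposal F: 6·0 + 7·2 + 3·0 + 5·2 + 13·2 = 50
  Proposal G: 6·1 + 7·0 + 3·2 + 5·3 + 13·1 = 40
  Proposal D: 6·3 + 7·3 + 3·1 + 5·0 + 13·3 = 81
  Proposal C: 6·2 + 7·1 + 3·3 + 5·1 + 13·0 = 33

50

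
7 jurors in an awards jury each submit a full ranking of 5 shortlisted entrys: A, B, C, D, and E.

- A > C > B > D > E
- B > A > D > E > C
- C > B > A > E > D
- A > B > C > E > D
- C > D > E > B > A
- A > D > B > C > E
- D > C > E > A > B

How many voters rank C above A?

3

Ballots ranking C above A: 3.
Ballots ranking A above C: 4.
So 3 of 7 voters prefer C to A.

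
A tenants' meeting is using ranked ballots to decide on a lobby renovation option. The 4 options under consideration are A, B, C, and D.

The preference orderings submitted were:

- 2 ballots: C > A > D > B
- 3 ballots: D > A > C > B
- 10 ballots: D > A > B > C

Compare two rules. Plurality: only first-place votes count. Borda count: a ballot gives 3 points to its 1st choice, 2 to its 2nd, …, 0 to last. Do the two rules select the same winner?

Yes

Plurality first-place counts: A 0, B 0, C 2, D 13 → D.
Borda totals: A 30, B 10, C 9, D 41 → D.
The two rules agree on D.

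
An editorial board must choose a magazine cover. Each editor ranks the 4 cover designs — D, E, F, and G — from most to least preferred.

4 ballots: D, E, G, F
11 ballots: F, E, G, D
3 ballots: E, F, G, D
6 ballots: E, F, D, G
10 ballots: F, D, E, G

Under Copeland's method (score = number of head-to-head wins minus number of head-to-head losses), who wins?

Pairwise results:
  D vs E: E wins 20–14.
  D vs F: F wins 30–4.
  D vs G: D wins 20–14.
  E vs F: F wins 21–13.
  E vs G: E wins 34–0.
  F vs G: F wins 30–4.
Copeland scores (wins − losses):
  D: 1 − 2 = -1
  E: 2 − 1 = 1
  F: 3 − 0 = 3
  G: 0 − 3 = -3
F has the best Copeland score.

F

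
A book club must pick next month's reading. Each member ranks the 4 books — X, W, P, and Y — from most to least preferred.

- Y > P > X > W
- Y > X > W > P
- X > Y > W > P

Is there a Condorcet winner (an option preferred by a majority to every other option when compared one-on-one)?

Head-to-head results (3 voters total):
X vs W: X wins 3–0.
X vs P: X wins 2–1.
X vs Y: Y wins 2–1.
W vs P: W wins 2–1.
W vs Y: Y wins 3–0.
P vs Y: Y wins 3–0.
Y beats each rival — X (2–1), W (3–0), P (3–0) — so Y is the Condorcet winner.

Yes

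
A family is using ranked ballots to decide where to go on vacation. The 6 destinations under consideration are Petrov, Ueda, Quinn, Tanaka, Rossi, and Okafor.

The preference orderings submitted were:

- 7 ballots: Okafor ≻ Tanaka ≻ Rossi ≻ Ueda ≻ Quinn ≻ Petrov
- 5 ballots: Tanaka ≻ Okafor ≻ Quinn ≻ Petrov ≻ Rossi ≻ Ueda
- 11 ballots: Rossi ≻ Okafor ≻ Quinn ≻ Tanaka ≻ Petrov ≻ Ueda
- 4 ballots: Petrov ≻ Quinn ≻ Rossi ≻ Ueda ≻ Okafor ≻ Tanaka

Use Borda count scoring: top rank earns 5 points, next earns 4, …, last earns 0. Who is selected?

Okafor

Borda scores:
  Petrov: 7·0 + 5·2 + 11·1 + 4·5 = 41
  Ueda: 7·2 + 5·0 + 11·0 + 4·2 = 22
  Quinn: 7·1 + 5·3 + 11·3 + 4·4 = 71
  Tanaka: 7·4 + 5·5 + 11·2 + 4·0 = 75
  Rossi: 7·3 + 5·1 + 11·5 + 4·3 = 93
  Okafor: 7·5 + 5·4 + 11·4 + 4·1 = 103
Okafor has the highest total.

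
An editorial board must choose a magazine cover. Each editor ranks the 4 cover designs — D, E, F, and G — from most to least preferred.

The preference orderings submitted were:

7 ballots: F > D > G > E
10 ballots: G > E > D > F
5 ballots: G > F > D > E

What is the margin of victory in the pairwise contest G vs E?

Ballots ranking G above E: 7+10+5 = 22.
Ballots ranking E above G: 0.
G wins 22–0, a margin of 22.

22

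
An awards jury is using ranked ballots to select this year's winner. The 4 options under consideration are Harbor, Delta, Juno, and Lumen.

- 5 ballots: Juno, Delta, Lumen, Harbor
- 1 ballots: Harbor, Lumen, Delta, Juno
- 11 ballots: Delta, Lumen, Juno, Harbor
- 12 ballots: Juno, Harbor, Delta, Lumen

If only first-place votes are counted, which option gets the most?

First-place vote totals:
  Harbor: 1
  Delta: 11
  Juno: 17
  Lumen: 0
Juno has the most first-place votes.

Juno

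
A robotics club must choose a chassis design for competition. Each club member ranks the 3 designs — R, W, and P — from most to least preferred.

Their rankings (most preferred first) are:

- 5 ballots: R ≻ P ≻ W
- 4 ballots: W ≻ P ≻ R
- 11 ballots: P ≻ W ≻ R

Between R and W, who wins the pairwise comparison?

W

Ballots ranking R above W: 5.
Ballots ranking W above R: 4+11 = 15.
W wins the head-to-head, 15–5.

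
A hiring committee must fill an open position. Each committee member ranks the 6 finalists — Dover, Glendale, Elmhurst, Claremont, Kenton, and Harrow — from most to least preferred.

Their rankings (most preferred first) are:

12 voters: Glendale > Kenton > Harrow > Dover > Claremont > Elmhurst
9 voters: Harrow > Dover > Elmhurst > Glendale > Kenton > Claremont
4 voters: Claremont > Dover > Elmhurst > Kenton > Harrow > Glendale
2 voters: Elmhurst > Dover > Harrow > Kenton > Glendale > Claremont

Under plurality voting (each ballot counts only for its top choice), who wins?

Glendale

First-place vote totals:
  Dover: 0
  Glendale: 12
  Elmhurst: 2
  Claremont: 4
  Kenton: 0
  Harrow: 9
Glendale has the most first-place votes.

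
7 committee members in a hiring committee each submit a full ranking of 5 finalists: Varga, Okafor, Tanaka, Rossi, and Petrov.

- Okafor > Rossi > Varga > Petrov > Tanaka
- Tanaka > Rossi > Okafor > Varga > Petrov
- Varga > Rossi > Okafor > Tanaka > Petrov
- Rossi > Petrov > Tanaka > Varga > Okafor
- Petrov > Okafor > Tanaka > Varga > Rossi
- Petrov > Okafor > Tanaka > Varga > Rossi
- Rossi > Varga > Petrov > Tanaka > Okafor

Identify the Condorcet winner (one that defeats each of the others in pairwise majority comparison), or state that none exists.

Rossi

Head-to-head results (7 voters total):
Varga vs Okafor: Okafor wins 4–3.
Varga vs Tanaka: Tanaka wins 4–3.
Varga vs Rossi: Rossi wins 4–3.
Varga vs Petrov: Varga wins 4–3.
Okafor vs Tanaka: Okafor wins 4–3.
Okafor vs Rossi: Rossi wins 4–3.
Okafor vs Petrov: Petrov wins 4–3.
Tanaka vs Rossi: Rossi wins 4–3.
Tanaka vs Petrov: Petrov wins 5–2.
Rossi vs Petrov: Rossi wins 5–2.
Rossi beats each rival — Varga (4–3), Okafor (4–3), Tanaka (4–3), Petrov (5–2) — so Rossi is the Condorcet winner.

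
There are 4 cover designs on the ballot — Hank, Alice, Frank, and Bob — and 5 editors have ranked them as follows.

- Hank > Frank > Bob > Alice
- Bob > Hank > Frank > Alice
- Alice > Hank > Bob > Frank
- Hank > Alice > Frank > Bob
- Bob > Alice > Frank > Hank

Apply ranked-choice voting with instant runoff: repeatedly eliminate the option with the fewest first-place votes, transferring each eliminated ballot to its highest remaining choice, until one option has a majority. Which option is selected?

Round 1: Hank 2, Bob 2, Alice 1, Frank 0. Frank has the fewest and is eliminated.
Round 2: Hank 2, Bob 2, Alice 1. Alice has the fewest and is eliminated.
Round 3: Hank 3, Bob 2. Hank has a majority.

Hank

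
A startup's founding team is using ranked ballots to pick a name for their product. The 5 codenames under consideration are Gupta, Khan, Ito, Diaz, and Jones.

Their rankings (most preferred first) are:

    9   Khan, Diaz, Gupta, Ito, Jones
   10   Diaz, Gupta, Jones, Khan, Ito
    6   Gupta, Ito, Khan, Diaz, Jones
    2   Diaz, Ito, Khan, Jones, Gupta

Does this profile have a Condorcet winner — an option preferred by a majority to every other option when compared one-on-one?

No

Head-to-head results (27 voters total):
Gupta vs Khan: Gupta wins 16–11.
Gupta vs Ito: Gupta wins 25–2.
Gupta vs Diaz: Diaz wins 21–6.
Gupta vs Jones: Gupta wins 25–2.
Khan vs Ito: Khan wins 19–8.
Khan vs Diaz: Khan wins 15–12.
Khan vs Jones: Khan wins 17–10.
Ito vs Diaz: Diaz wins 21–6.
Ito vs Jones: Ito wins 17–10.
Diaz vs Jones: Diaz wins 27–0.
No candidate beats all others: Gupta beats Khan beats Diaz beats Gupta, a majority cycle.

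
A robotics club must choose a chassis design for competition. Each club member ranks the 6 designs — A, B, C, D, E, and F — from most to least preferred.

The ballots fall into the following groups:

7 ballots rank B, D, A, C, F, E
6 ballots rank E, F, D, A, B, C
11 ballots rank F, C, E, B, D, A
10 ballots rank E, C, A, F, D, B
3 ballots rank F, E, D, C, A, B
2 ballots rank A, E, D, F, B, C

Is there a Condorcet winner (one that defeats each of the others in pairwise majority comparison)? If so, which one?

F

Head-to-head results (39 voters total):
A vs B: A wins 21–18.
A vs C: C wins 24–15.
A vs D: D wins 27–12.
A vs E: E wins 30–9.
A vs F: F wins 20–19.
B vs C: C wins 24–15.
B vs D: D wins 21–18.
B vs E: E wins 32–7.
B vs F: F wins 32–7.
C vs D: C wins 21–18.
C vs E: E wins 21–18.
C vs F: F wins 22–17.
D vs E: E wins 32–7.
D vs F: F wins 30–9.
E vs F: F wins 21–18.
F beats each rival — A (20–19), B (32–7), C (22–17), D (30–9), E (21–18) — so F is the Condorcet winner.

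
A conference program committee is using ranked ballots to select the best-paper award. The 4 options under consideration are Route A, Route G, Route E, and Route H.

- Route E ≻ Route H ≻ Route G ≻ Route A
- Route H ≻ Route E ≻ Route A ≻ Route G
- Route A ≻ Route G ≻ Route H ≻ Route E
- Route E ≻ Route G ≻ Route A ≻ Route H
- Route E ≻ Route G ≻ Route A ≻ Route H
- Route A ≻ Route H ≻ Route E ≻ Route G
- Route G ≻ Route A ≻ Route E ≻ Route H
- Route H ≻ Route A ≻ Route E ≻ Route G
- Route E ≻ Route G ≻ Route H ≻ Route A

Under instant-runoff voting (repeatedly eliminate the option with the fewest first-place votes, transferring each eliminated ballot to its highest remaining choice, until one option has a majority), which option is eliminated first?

Route G

Round 1: Route E 4, Route A 2, Route H 2, Route G 1. Route G has the fewest and is eliminated.
Round 2: Route E 4, Route A 3, Route H 2. Route H has the fewest and is eliminated.
Round 3: Route E 5, Route A 4. Route E has a majority.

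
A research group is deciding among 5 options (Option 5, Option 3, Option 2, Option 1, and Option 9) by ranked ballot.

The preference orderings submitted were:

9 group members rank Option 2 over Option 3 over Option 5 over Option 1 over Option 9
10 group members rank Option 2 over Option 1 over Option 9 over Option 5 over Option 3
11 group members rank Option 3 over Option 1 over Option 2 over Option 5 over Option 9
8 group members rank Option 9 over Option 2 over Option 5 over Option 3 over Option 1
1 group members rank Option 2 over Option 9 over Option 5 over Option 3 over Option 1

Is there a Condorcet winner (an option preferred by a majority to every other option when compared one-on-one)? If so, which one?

Option 2

Head-to-head results (39 voters total):
Option 5 vs Option 3: Option 3 wins 20–19.
Option 5 vs Option 2: Option 2 wins 39–0.
Option 5 vs Option 1: Option 1 wins 21–18.
Option 5 vs Option 9: Option 5 wins 20–19.
Option 3 vs Option 2: Option 2 wins 28–11.
Option 3 vs Option 1: Option 3 wins 29–10.
Option 3 vs Option 9: Option 3 wins 20–19.
Option 2 vs Option 1: Option 2 wins 28–11.
Option 2 vs Option 9: Option 2 wins 31–8.
Option 1 vs Option 9: Option 1 wins 30–9.
Option 2 beats each rival — Option 5 (39–0), Option 3 (28–11), Option 1 (28–11), Option 9 (31–8) — so Option 2 is the Condorcet winner.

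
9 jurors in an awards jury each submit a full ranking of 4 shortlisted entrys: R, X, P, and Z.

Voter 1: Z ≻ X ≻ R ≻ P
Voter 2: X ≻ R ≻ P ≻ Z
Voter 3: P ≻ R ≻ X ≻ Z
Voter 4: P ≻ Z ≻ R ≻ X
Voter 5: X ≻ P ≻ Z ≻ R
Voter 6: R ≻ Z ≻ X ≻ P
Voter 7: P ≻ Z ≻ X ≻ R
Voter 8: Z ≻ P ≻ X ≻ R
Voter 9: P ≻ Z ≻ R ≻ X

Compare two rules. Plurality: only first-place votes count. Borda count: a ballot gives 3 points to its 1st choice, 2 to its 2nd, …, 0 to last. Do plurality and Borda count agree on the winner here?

Plurality first-place counts: R 1, X 2, P 4, Z 2 → P.
Borda totals: R 10, X 12, P 17, Z 15 → P.
The two rules agree on P.

Yes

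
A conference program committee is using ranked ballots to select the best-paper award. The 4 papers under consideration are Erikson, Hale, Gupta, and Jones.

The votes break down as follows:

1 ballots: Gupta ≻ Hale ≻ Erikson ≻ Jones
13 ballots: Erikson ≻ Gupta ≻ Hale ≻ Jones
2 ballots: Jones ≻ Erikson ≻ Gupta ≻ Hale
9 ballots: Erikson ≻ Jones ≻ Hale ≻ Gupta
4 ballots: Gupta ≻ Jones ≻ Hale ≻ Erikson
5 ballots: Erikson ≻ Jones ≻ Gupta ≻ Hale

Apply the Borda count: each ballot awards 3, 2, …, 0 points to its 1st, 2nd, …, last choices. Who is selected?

Erikson

Borda scores:
  Erikson: 1 + 13·3 + 2·2 + 9·3 + 4·0 + 5·3 = 86
  Hale: 2 + 13·1 + 2·0 + 9·1 + 4·1 + 5·0 = 28
  Gupta: 3 + 13·2 + 2·1 + 9·0 + 4·3 + 5·1 = 48
  Jones: 0 + 13·0 + 2·3 + 9·2 + 4·2 + 5·2 = 42
Erikson has the highest total.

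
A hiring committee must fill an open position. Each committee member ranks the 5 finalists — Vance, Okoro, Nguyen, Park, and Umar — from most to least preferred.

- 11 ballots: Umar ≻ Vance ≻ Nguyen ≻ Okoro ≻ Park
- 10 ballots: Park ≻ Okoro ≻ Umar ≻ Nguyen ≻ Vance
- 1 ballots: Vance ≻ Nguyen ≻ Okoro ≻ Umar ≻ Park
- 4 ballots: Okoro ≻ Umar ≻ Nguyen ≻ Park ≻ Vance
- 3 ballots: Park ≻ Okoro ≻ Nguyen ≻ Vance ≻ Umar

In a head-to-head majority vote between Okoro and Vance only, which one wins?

Okoro

Ballots ranking Okoro above Vance: 10+4+3 = 17.
Ballots ranking Vance above Okoro: 11+1 = 12.
Okoro wins the head-to-head, 17–12.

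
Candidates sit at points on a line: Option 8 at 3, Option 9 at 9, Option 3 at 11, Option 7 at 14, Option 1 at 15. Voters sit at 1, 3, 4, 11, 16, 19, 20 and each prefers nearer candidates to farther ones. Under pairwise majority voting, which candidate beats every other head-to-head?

Option 3

With single-peaked preferences on a line, the Condorcet winner is the candidate closest to the median voter.
The median voter (position 11) is closest to Option 3 at 11.
Check: Option 3 vs Option 9 — voters closer to Option 3: 4 of 7.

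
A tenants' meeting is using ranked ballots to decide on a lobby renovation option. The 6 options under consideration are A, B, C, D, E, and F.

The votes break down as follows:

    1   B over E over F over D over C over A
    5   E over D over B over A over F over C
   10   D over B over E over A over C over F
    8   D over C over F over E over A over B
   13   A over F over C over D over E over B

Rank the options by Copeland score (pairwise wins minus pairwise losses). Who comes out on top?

Pairwise results:
  A vs B: A wins 21–16.
  A vs C: A wins 28–9.
  A vs D: D wins 24–13.
  A vs E: E wins 24–13.
  A vs F: A wins 28–9.
  B vs C: C wins 21–16.
  B vs D: D wins 36–1.
  B vs E: E wins 26–11.
  B vs F: F wins 21–16.
  C vs D: D wins 24–13.
  C vs E: C wins 21–16.
  C vs F: F wins 19–18.
  D vs E: D wins 31–6.
  D vs F: D wins 23–14.
  E vs F: F wins 21–16.
Copeland scores (wins − losses):
  A: 3 − 2 = 1
  B: 0 − 5 = -5
  C: 2 − 3 = -1
  D: 5 − 0 = 5
  E: 2 − 3 = -1
  F: 3 − 2 = 1
D has the best Copeland score.

D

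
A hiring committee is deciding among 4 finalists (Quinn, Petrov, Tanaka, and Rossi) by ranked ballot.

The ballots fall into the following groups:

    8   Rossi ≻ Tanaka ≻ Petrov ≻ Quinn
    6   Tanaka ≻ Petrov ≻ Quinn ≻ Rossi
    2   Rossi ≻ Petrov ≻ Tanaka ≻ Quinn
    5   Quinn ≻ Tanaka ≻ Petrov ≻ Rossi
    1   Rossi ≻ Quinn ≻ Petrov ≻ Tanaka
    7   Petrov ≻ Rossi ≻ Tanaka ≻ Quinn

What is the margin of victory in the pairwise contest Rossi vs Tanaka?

7

Ballots ranking Rossi above Tanaka: 8+2+1+7 = 18.
Ballots ranking Tanaka above Rossi: 6+5 = 11.
Rossi wins 18–11, a margin of 7.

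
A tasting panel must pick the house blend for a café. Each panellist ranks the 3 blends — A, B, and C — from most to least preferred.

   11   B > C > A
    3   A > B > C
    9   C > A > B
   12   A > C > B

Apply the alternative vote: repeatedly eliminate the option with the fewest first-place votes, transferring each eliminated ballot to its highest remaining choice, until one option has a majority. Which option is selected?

A

Round 1: A 15, B 11, C 9. C has the fewest and is eliminated.
Round 2: A 24, B 11. A has a majority.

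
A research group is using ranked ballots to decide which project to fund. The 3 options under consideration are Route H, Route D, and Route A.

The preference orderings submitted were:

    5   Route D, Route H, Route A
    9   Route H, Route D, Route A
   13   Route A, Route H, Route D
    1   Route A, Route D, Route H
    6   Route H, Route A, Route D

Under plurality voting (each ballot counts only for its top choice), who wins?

First-place vote totals:
  Route H: 15
  Route D: 5
  Route A: 14
Route H has the most first-place votes.

Route H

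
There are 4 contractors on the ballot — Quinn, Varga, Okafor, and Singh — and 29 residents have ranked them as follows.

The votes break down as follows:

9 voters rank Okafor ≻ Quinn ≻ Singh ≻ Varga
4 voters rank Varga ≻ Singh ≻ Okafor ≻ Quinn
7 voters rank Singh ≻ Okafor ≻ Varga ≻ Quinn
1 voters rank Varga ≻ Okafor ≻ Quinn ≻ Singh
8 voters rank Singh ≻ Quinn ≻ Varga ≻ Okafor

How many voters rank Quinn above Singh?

Ballots ranking Quinn above Singh: 9+1 = 10.
Ballots ranking Singh above Quinn: 4+7+8 = 19.
So 10 of 29 voters prefer Quinn to Singh.

10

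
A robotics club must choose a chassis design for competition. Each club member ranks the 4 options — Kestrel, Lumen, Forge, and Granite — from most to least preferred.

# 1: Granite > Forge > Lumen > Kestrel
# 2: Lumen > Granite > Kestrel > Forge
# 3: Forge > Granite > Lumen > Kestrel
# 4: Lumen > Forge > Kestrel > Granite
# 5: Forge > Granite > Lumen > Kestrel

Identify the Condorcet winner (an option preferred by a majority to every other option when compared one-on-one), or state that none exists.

Forge

Head-to-head results (5 voters total):
Kestrel vs Lumen: Lumen wins 5–0.
Kestrel vs Forge: Forge wins 4–1.
Kestrel vs Granite: Granite wins 4–1.
Lumen vs Forge: Forge wins 3–2.
Lumen vs Granite: Granite wins 3–2.
Forge vs Granite: Forge wins 3–2.
Forge beats each rival — Kestrel (4–1), Lumen (3–2), Granite (3–2) — so Forge is the Condorcet winner.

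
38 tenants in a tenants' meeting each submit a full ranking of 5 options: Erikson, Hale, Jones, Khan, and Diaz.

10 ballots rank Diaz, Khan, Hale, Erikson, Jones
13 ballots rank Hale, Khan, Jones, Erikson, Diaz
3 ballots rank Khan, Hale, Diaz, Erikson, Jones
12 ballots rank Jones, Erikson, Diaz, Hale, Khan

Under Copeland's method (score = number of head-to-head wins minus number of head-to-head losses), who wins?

Hale

Pairwise results:
  Erikson vs Hale: Hale wins 26–12.
  Erikson vs Jones: Jones wins 25–13.
  Erikson vs Khan: Khan wins 26–12.
  Erikson vs Diaz: Erikson wins 25–13.
  Hale vs Jones: Hale wins 26–12.
  Hale vs Khan: Hale wins 25–13.
  Hale vs Diaz: Diaz wins 22–16.
  Jones vs Khan: Khan wins 26–12.
  Jones vs Diaz: Jones wins 25–13.
  Khan vs Diaz: Diaz wins 22–16.
Copeland scores (wins − losses):
  Erikson: 1 − 3 = -2
  Hale: 3 − 1 = 2
  Jones: 2 − 2 = 0
  Khan: 2 − 2 = 0
  Diaz: 2 − 2 = 0
Hale has the best Copeland score.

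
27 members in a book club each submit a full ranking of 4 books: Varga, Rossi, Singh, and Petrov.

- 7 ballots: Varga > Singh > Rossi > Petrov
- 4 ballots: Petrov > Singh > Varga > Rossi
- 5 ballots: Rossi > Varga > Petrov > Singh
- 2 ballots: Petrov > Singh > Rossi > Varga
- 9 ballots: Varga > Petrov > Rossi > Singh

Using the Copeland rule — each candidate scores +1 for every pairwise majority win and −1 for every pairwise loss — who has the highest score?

Pairwise results:
  Varga vs Rossi: Varga wins 20–7.
  Varga vs Singh: Varga wins 21–6.
  Varga vs Petrov: Varga wins 21–6.
  Rossi vs Singh: Rossi wins 14–13.
  Rossi vs Petrov: Petrov wins 15–12.
  Singh vs Petrov: Petrov wins 20–7.
Copeland scores (wins − losses):
  Varga: 3 − 0 = 3
  Rossi: 1 − 2 = -1
  Singh: 0 − 3 = -3
  Petrov: 2 − 1 = 1
Varga has the best Copeland score.

Varga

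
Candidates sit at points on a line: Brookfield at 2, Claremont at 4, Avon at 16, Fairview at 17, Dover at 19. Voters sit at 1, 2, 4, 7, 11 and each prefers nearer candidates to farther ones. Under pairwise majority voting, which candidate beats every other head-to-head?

Claremont

With single-peaked preferences on a line, the Condorcet winner is the candidate closest to the median voter.
The median voter (position 4) is closest to Claremont at 4.
Check: Claremont vs Brookfield — voters closer to Claremont: 3 of 5.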